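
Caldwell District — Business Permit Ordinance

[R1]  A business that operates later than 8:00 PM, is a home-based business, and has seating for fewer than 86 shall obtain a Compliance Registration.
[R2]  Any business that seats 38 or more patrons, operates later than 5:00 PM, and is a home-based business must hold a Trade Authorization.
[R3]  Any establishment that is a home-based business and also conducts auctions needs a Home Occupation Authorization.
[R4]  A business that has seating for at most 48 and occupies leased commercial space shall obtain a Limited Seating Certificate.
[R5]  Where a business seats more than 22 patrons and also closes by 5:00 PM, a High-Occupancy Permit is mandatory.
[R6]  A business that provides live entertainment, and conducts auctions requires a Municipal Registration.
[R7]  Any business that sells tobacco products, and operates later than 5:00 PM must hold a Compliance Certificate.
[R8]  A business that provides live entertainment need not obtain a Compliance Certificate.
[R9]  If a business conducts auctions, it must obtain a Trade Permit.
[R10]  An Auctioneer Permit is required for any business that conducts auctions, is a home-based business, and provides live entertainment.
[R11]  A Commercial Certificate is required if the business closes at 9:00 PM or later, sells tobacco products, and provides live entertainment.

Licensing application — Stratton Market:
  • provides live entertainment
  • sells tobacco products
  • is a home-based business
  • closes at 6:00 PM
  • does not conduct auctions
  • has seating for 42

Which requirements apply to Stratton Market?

Trade Authorization

[R1] closes 6:00 PM, at/before 8:00 PM; is a home-based business; seating 42 < 86 → Compliance Registration not required.
[R2] seating 42 ≥ 38; closes 6:00 PM, after 5:00 PM; is a home-based business → Trade Authorization required.
[R3] is a home-based business; does not conduct auctions → Home Occupation Authorization not required.
[R4] seating 42 ≤ 48; is a home-based business (not: occupies leased commercial space) → Limited Seating Certificate not required.
[R5] seating 42 > 22; closes 6:00 PM, after 5:00 PM → High-Occupancy Permit not required.
[R6] provides live entertainment; does not conduct auctions → Municipal Registration not required.
[R7] sells tobacco products; closes 6:00 PM, after 5:00 PM → Compliance Certificate required.
[R8] provides live entertainment → exempt from Compliance Certificate.
[R9] does not conduct auctions → Trade Permit not required.
[R10] does not conduct auctions; is a home-based business; provides live entertainment → Auctioneer Permit not required.
[R11] closes 6:00 PM, at/before 9:00 PM; sells tobacco products; provides live entertainment → Commercial Certificate not required.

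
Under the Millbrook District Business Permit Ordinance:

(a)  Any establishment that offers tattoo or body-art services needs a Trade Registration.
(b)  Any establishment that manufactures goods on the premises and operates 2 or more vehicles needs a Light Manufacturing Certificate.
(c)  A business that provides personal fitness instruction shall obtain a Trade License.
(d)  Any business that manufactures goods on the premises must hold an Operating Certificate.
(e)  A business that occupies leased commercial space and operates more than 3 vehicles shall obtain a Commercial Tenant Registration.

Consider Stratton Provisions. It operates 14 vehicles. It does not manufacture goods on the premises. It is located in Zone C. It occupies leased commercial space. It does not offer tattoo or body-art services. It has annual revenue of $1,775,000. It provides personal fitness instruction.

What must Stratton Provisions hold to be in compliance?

Commercial Tenant Registration, Trade License

(a) does not offer tattoo or body-art services → Trade Registration not required.
(b) does not manufacture goods on the premises; vehicles 14 ≥ 2 → Light Manufacturing Certificate not required.
(c) provides personal fitness instruction → Trade License required.
(d) does not manufacture goods on the premises → Operating Certificate not required.
(e) occupies leased commercial space; vehicles 14 > 3 → Commercial Tenant Registration required.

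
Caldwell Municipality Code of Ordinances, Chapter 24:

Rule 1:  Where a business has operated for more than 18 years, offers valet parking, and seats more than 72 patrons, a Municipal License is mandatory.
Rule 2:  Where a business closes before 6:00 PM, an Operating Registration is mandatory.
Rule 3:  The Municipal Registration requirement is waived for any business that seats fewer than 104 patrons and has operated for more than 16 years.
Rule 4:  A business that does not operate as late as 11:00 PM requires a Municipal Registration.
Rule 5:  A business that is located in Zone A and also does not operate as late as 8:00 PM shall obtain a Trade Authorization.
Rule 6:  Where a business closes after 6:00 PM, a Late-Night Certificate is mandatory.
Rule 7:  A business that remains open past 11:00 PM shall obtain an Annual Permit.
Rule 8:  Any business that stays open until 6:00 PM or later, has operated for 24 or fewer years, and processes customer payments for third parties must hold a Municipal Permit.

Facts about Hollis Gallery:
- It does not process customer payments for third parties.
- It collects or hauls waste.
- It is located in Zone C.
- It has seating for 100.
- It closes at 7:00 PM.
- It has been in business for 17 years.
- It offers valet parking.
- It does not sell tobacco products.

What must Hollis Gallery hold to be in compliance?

Late-Night Certificate

Rule 1: years in business 17 ≤ 18; offers valet parking; seating 100 > 72 → Municipal License not required.
Rule 2: closes 7:00 PM, after 6:00 PM → Operating Registration not required.
Rule 3: seating 100 < 104; years in business 17 > 16 → exempt from Municipal Registration.
Rule 4: closes 7:00 PM, at/before 11:00 PM → Municipal Registration required.
Rule 5: is located in Zone C (not: is located in Zone A); closes 7:00 PM, at/before 8:00 PM → Trade Authorization not required.
Rule 6: closes 7:00 PM, after 6:00 PM → Late-Night Certificate required.
Rule 7: closes 7:00 PM, at/before 11:00 PM → Annual Permit not required.
Rule 8: closes 7:00 PM, after 6:00 PM; years in business 17 ≤ 24; does not process customer payments for third parties → Municipal Permit not required.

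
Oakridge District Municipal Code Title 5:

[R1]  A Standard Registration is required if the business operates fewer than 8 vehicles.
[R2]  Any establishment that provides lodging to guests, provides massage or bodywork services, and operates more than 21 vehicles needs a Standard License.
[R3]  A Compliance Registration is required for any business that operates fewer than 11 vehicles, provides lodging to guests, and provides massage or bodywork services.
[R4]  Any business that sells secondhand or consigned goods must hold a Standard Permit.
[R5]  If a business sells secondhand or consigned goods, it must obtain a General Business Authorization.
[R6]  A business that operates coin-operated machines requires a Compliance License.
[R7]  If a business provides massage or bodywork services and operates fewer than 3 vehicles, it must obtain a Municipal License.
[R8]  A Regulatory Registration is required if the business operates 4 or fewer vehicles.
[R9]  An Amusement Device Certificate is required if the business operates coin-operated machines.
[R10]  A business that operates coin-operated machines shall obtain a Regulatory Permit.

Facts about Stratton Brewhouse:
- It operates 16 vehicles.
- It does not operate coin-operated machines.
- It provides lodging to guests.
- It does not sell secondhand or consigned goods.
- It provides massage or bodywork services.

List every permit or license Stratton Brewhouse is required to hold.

None

[R1] vehicles 16 ≥ 8 → Standard Registration not required.
[R2] provides lodging to guests; provides massage or bodywork services; vehicles 16 ≤ 21 → Standard License not required.
[R3] vehicles 16 ≥ 11; provides lodging to guests; provides massage or bodywork services → Compliance Registration not required.
[R4] does not sell secondhand or consigned goods → Standard Permit not required.
[R5] does not sell secondhand or consigned goods → General Business Authorization not required.
[R6] does not operate coin-operated machines → Compliance License not required.
[R7] provides massage or bodywork services; vehicles 16 ≥ 3 → Municipal License not required.
[R8] vehicles 16 > 4 → Regulatory Registration not required.
[R9] does not operate coin-operated machines → Amusement Device Certificate not required.
[R10] does not operate coin-operated machines → Regulatory Permit not required.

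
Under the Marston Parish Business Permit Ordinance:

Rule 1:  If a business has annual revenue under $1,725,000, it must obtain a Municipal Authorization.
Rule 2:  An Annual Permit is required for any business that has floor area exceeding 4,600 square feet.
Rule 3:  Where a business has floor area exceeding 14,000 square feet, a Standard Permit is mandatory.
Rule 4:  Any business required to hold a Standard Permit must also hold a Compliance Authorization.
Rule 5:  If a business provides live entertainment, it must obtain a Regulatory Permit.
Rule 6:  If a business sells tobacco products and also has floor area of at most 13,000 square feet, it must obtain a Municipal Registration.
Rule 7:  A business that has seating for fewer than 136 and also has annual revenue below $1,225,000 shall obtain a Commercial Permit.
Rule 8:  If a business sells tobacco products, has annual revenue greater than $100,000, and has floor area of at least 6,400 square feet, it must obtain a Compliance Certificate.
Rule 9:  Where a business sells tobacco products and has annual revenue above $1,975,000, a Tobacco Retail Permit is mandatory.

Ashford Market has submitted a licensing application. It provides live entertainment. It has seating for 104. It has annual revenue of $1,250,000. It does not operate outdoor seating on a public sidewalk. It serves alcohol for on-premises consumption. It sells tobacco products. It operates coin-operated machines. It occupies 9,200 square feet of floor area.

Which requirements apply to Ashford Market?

Rule 1: revenue $1,250,000 < $1,725,000 → Municipal Authorization required.
Rule 2: floor area 9,200 square feet > 4,600 square feet → Annual Permit required.
Rule 3: floor area 9,200 square feet ≤ 14,000 square feet → Standard Permit not required.
Rule 4: Standard Permit is not required → no effect.
Rule 5: provides live entertainment → Regulatory Permit required.
Rule 6: sells tobacco products; floor area 9,200 square feet ≤ 13,000 square feet → Municipal Registration required.
Rule 7: seating 104 < 136; revenue $1,250,000 ≥ $1,225,000 → Commercial Permit not required.
Rule 8: sells tobacco products; revenue $1,250,000 > $100,000; floor area 9,200 square feet ≥ 6,400 square feet → Compliance Certificate required.
Rule 9: sells tobacco products; revenue $1,250,000 ≤ $1,975,000 → Tobacco Retail Permit not required.

Annual Permit, Compliance Certificate, Municipal Authorization, Municipal Registration, Regulatory Permit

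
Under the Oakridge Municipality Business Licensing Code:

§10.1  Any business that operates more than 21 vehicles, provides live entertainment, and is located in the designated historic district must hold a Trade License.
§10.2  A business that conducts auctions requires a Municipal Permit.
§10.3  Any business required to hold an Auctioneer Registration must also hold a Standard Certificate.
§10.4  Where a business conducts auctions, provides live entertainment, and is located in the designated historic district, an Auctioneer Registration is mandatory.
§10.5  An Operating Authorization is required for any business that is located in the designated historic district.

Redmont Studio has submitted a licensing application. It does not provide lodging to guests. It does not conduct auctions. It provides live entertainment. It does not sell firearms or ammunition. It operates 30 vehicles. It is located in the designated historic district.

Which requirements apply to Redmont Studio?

§10.1 vehicles 30 > 21; provides live entertainment; is located in the designated historic district → Trade License required.
§10.2 does not conduct auctions → Municipal Permit not required.
§10.3 Auctioneer Registration is not required → no effect.
§10.4 does not conduct auctions; provides live entertainment; is located in the designated historic district → Auctioneer Registration not required.
§10.5 is located in the designated historic district → Operating Authorization required.

Operating Authorization, Trade License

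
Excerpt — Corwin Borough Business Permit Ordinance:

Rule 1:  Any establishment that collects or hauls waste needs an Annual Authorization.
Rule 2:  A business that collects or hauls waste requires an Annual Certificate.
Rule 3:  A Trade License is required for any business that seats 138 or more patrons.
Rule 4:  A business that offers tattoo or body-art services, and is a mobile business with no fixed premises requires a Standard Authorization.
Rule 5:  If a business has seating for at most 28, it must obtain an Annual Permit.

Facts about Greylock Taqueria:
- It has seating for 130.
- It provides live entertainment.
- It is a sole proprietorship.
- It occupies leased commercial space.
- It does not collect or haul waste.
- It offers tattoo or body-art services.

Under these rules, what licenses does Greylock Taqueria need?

None

Rule 1: does not collect or haul waste → Annual Authorization not required.
Rule 2: does not collect or haul waste → Annual Certificate not required.
Rule 3: seating 130 < 138 → Trade License not required.
Rule 4: offers tattoo or body-art services; occupies leased commercial space (not: is a mobile business with no fixed premises) → Standard Authorization not required.
Rule 5: seating 130 > 28 → Annual Permit not required.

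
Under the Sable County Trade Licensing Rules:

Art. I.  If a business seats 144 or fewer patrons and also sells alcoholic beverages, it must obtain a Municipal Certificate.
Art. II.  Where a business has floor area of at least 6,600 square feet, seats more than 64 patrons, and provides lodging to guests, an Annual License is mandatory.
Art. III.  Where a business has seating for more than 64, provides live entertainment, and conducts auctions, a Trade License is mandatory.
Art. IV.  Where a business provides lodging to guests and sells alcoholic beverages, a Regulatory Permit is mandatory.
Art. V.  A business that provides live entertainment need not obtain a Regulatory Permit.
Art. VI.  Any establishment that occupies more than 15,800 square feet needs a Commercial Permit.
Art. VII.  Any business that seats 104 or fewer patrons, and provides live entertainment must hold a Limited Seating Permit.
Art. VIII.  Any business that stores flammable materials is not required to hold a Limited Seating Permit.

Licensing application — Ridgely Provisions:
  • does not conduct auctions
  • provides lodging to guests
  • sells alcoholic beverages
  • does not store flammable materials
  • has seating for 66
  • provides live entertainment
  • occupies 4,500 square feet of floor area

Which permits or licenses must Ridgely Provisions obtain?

Art. I. seating 66 ≤ 144; sells alcoholic beverages → Municipal Certificate required.
Art. II. floor area 4,500 square feet < 6,600 square feet; seating 66 > 64; provides lodging to guests → Annual License not required.
Art. III. seating 66 > 64; provides live entertainment; does not conduct auctions → Trade License not required.
Art. IV. provides lodging to guests; sells alcoholic beverages → Regulatory Permit required.
Art. V. provides live entertainment → exempt from Regulatory Permit.
Art. VI. floor area 4,500 square feet ≤ 15,800 square feet → Commercial Permit not required.
Art. VII. seating 66 ≤ 104; provides live entertainment → Limited Seating Permit required.
Art. VIII. does not store flammable materials → Limited Seating Permit exemption does not apply.

Limited Seating Permit, Municipal Certificate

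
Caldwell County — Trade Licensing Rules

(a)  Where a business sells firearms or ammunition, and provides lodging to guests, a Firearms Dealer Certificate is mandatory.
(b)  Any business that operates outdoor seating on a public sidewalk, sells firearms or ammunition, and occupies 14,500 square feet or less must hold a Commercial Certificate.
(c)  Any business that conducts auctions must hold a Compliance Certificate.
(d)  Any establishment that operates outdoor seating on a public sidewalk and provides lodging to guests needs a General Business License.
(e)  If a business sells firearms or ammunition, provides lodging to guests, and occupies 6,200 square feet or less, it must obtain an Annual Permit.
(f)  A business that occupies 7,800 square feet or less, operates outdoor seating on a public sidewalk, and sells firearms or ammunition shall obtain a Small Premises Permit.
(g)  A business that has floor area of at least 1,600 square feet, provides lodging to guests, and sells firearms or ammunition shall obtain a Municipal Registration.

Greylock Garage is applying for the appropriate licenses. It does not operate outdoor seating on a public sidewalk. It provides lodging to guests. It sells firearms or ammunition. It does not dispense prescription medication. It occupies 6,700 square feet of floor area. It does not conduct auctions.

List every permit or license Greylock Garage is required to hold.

Firearms Dealer Certificate, Municipal Registration

(a) sells firearms or ammunition; provides lodging to guests → Firearms Dealer Certificate required.
(b) does not operate outdoor seating on a public sidewalk; sells firearms or ammunition; floor area 6,700 square feet ≤ 14,500 square feet → Commercial Certificate not required.
(c) does not conduct auctions → Compliance Certificate not required.
(d) does not operate outdoor seating on a public sidewalk; provides lodging to guests → General Business License not required.
(e) sells firearms or ammunition; provides lodging to guests; floor area 6,700 square feet > 6,200 square feet → Annual Permit not required.
(f) floor area 6,700 square feet ≤ 7,800 square feet; does not operate outdoor seating on a public sidewalk; sells firearms or ammunition → Small Premises Permit not required.
(g) floor area 6,700 square feet ≥ 1,600 square feet; provides lodging to guests; sells firearms or ammunition → Municipal Registration required.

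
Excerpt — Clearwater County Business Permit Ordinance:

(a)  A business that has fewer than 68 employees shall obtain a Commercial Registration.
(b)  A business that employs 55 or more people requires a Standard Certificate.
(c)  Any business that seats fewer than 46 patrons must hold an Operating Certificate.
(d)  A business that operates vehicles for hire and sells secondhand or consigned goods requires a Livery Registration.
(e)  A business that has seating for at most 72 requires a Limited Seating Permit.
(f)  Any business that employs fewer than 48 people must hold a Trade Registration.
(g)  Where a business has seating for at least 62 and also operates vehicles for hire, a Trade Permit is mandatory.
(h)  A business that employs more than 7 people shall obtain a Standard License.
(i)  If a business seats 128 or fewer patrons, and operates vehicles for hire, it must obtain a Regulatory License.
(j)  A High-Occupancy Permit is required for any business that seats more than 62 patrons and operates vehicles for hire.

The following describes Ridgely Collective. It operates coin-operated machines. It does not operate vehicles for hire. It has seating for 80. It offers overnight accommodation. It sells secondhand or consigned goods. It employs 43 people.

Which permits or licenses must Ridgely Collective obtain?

(a) employees 43 < 68 → Commercial Registration required.
(b) employees 43 < 55 → Standard Certificate not required.
(c) seating 80 ≥ 46 → Operating Certificate not required.
(d) does not operate vehicles for hire; sells secondhand or consigned goods → Livery Registration not required.
(e) seating 80 > 72 → Limited Seating Permit not required.
(f) employees 43 < 48 → Trade Registration required.
(g) seating 80 ≥ 62; does not operate vehicles for hire → Trade Permit not required.
(h) employees 43 > 7 → Standard License required.
(i) seating 80 ≤ 128; does not operate vehicles for hire → Regulatory License not required.
(j) seating 80 > 62; does not operate vehicles for hire → High-Occupancy Permit not required.

Commercial Registration, Standard License, Trade Registration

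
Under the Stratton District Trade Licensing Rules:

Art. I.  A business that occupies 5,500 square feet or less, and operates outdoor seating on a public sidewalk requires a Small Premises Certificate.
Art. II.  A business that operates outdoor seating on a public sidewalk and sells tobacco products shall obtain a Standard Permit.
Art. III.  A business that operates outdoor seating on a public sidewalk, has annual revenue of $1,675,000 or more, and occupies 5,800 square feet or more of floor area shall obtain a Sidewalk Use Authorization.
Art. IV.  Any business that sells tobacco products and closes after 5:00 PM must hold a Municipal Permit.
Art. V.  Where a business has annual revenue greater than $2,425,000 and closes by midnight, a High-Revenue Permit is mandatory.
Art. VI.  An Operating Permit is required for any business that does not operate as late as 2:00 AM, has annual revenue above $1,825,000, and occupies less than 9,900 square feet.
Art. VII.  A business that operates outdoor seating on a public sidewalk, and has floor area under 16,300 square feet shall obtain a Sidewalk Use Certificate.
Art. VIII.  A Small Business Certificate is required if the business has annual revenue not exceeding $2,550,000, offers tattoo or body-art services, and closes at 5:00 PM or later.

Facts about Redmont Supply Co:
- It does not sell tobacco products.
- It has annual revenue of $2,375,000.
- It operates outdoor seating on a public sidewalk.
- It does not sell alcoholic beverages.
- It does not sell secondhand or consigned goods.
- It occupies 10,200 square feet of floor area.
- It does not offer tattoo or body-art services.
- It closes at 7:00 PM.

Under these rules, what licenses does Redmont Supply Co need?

Art. I. floor area 10,200 square feet > 5,500 square feet; operates outdoor seating on a public sidewalk → Small Premises Certificate not required.
Art. II. operates outdoor seating on a public sidewalk; does not sell tobacco products → Standard Permit not required.
Art. III. operates outdoor seating on a public sidewalk; revenue $2,375,000 ≥ $1,675,000; floor area 10,200 square feet ≥ 5,800 square feet → Sidewalk Use Authorization required.
Art. IV. does not sell tobacco products; closes 7:00 PM, after 5:00 PM → Municipal Permit not required.
Art. V. revenue $2,375,000 ≤ $2,425,000; closes 7:00 PM, at/before midnight → High-Revenue Permit not required.
Art. VI. closes 7:00 PM, at/before 2:00 AM; revenue $2,375,000 > $1,825,000; floor area 10,200 square feet ≥ 9,900 square feet → Operating Permit not required.
Art. VII. operates outdoor seating on a public sidewalk; floor area 10,200 square feet < 16,300 square feet → Sidewalk Use Certificate required.
Art. VIII. revenue $2,375,000 ≤ $2,550,000; does not offer tattoo or body-art services; closes 7:00 PM, after 5:00 PM → Small Business Certificate not required.

Sidewalk Use Authorization, Sidewalk Use Certificate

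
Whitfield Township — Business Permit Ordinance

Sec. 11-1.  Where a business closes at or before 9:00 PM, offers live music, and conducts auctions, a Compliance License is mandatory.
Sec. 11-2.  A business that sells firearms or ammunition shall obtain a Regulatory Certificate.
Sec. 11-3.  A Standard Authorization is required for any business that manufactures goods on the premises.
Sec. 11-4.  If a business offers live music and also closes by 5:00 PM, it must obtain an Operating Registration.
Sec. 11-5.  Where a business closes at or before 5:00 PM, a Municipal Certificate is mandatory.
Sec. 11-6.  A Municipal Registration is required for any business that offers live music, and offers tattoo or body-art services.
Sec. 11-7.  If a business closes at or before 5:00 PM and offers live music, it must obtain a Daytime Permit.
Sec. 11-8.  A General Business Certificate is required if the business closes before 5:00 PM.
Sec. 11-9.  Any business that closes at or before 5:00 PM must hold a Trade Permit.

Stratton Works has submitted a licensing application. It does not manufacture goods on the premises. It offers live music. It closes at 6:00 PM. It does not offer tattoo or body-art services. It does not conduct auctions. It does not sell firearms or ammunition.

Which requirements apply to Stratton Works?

Sec. 11-1. closes 6:00 PM, at/before 9:00 PM; offers live music; does not conduct auctions → Compliance License not required.
Sec. 11-2. does not sell firearms or ammunition → Regulatory Certificate not required.
Sec. 11-3. does not manufacture goods on the premises → Standard Authorization not required.
Sec. 11-4. offers live music; closes 6:00 PM, after 5:00 PM → Operating Registration not required.
Sec. 11-5. closes 6:00 PM, after 5:00 PM → Municipal Certificate not required.
Sec. 11-6. offers live music; does not offer tattoo or body-art services → Municipal Registration not required.
Sec. 11-7. closes 6:00 PM, after 5:00 PM; offers live music → Daytime Permit not required.
Sec. 11-8. closes 6:00 PM, after 5:00 PM → General Business Certificate not required.
Sec. 11-9. closes 6:00 PM, after 5:00 PM → Trade Permit not required.

None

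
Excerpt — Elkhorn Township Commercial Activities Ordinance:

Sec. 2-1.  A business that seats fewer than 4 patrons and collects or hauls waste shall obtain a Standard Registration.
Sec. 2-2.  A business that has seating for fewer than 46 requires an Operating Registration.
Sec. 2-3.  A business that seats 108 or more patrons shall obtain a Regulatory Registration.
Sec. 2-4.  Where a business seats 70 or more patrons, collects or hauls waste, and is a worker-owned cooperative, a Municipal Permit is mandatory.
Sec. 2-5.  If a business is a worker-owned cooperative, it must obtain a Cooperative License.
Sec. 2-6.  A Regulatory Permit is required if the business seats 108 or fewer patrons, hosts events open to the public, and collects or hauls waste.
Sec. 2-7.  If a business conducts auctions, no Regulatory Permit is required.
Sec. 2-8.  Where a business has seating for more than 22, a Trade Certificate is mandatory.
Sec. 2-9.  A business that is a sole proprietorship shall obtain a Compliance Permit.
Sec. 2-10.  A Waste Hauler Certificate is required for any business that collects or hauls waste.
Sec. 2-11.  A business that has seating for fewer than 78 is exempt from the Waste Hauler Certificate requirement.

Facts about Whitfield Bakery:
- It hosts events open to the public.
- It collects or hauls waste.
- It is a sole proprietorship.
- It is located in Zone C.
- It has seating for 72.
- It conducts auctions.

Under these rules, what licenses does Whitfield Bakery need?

Sec. 2-1. seating 72 ≥ 4; collects or hauls waste → Standard Registration not required.
Sec. 2-2. seating 72 ≥ 46 → Operating Registration not required.
Sec. 2-3. seating 72 < 108 → Regulatory Registration not required.
Sec. 2-4. seating 72 ≥ 70; collects or hauls waste; is a sole proprietorship (not: is a worker-owned cooperative) → Municipal Permit not required.
Sec. 2-5. is a sole proprietorship (not: is a worker-owned cooperative) → Cooperative License not required.
Sec. 2-6. seating 72 ≤ 108; hosts events open to the public; collects or hauls waste → Regulatory Permit required.
Sec. 2-7. conducts auctions → exempt from Regulatory Permit.
Sec. 2-8. seating 72 > 22 → Trade Certificate required.
Sec. 2-9. is a sole proprietorship → Compliance Permit required.
Sec. 2-10. collects or hauls waste → Waste Hauler Certificate required.
Sec. 2-11. seating 72 < 78 → exempt from Waste Hauler Certificate.

Compliance Permit, Trade Certificate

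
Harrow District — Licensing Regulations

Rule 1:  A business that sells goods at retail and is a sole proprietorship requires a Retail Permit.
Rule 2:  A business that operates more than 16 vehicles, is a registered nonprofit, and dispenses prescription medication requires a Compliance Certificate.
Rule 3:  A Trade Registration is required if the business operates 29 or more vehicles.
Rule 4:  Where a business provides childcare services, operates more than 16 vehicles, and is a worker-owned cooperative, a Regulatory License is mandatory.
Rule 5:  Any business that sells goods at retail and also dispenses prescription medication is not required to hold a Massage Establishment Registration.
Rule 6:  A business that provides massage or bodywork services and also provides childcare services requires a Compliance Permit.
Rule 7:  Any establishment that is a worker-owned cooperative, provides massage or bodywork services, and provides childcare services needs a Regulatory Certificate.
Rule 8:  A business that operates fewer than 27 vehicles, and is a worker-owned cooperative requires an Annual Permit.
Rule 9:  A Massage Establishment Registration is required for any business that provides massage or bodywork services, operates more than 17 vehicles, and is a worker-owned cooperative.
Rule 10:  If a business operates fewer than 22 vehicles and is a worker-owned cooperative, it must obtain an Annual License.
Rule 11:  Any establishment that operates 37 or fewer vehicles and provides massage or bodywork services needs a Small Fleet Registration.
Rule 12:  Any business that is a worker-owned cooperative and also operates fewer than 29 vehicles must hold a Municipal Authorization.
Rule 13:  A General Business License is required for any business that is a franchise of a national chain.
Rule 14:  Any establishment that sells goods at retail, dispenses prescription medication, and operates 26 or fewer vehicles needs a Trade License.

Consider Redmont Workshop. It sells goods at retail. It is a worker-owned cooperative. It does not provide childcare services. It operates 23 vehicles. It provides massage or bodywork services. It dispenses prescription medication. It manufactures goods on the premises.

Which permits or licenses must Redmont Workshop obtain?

Rule 1: sells goods at retail; is a worker-owned cooperative (not: is a sole proprietorship) → Retail Permit not required.
Rule 2: vehicles 23 > 16; is a worker-owned cooperative (not: is a registered nonprofit); dispenses prescription medication → Compliance Certificate not required.
Rule 3: vehicles 23 < 29 → Trade Registration not required.
Rule 4: does not provide childcare services; vehicles 23 > 16; is a worker-owned cooperative → Regulatory License not required.
Rule 5: sells goods at retail; dispenses prescription medication → exempt from Massage Establishment Registration.
Rule 6: provides massage or bodywork services; does not provide childcare services → Compliance Permit not required.
Rule 7: is a worker-owned cooperative; provides massage or bodywork services; does not provide childcare services → Regulatory Certificate not required.
Rule 8: vehicles 23 < 27; is a worker-owned cooperative → Annual Permit required.
Rule 9: provides massage or bodywork services; vehicles 23 > 17; is a worker-owned cooperative → Massage Establishment Registration required.
Rule 10: vehicles 23 ≥ 22; is a worker-owned cooperative → Annual License not required.
Rule 11: vehicles 23 ≤ 37; provides massage or bodywork services → Small Fleet Registration required.
Rule 12: is a worker-owned cooperative; vehicles 23 < 29 → Municipal Authorization required.
Rule 13: is a worker-owned cooperative (not: is a franchise of a national chain) → General Business License not required.
Rule 14: sells goods at retail; dispenses prescription medication; vehicles 23 ≤ 26 → Trade License required.

Annual Permit, Municipal Authorization, Small Fleet Registration, Trade License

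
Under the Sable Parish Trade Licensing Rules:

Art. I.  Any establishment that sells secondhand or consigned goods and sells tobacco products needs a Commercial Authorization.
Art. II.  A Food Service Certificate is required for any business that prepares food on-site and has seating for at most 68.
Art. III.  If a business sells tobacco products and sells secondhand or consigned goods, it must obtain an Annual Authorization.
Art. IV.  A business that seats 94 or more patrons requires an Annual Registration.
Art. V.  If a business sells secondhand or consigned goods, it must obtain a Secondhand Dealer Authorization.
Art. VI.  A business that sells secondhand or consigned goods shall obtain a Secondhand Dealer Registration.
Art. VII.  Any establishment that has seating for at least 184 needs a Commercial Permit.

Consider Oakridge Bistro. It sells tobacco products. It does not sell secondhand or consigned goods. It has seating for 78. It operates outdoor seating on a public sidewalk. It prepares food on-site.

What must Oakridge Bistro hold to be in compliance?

None

Art. I. does not sell secondhand or consigned goods; sells tobacco products → Commercial Authorization not required.
Art. II. prepares food on-site; seating 78 > 68 → Food Service Certificate not required.
Art. III. sells tobacco products; does not sell secondhand or consigned goods → Annual Authorization not required.
Art. IV. seating 78 < 94 → Annual Registration not required.
Art. V. does not sell secondhand or consigned goods → Secondhand Dealer Authorization not required.
Art. VI. does not sell secondhand or consigned goods → Secondhand Dealer Registration not required.
Art. VII. seating 78 < 184 → Commercial Permit not required.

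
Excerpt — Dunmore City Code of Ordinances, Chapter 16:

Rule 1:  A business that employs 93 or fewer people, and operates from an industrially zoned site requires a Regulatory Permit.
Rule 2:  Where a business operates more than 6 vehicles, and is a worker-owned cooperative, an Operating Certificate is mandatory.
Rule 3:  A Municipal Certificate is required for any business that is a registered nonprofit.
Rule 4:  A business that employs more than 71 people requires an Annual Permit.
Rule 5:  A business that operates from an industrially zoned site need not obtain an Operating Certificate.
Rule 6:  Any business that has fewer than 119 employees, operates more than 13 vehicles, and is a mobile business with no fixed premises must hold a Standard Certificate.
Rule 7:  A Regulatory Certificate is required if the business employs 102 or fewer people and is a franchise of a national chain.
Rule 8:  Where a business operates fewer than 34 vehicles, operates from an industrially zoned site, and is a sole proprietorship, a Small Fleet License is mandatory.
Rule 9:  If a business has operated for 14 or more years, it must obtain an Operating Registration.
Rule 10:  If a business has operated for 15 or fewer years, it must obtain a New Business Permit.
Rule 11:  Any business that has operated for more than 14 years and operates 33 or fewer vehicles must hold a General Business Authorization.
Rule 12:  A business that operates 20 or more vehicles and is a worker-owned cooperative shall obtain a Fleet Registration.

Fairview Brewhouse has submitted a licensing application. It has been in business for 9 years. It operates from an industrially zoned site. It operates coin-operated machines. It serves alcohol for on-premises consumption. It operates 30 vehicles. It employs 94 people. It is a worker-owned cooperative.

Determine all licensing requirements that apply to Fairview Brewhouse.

Annual Permit, Fleet Registration, New Business Permit

Rule 1: employees 94 > 93; operates from an industrially zoned site → Regulatory Permit not required.
Rule 2: vehicles 30 > 6; is a worker-owned cooperative → Operating Certificate required.
Rule 3: is a worker-owned cooperative (not: is a registered nonprofit) → Municipal Certificate not required.
Rule 4: employees 94 > 71 → Annual Permit required.
Rule 5: operates from an industrially zoned site → exempt from Operating Certificate.
Rule 6: employees 94 < 119; vehicles 30 > 13; operates from an industrially zoned site (not: is a mobile business with no fixed premises) → Standard Certificate not required.
Rule 7: employees 94 ≤ 102; is a worker-owned cooperative (not: is a franchise of a national chain) → Regulatory Certificate not required.
Rule 8: vehicles 30 < 34; operates from an industrially zoned site; is a worker-owned cooperative (not: is a sole proprietorship) → Small Fleet License not required.
Rule 9: years in business 9 < 14 → Operating Registration not required.
Rule 10: years in business 9 ≤ 15 → New Business Permit required.
Rule 11: years in business 9 ≤ 14; vehicles 30 ≤ 33 → General Business Authorization not required.
Rule 12: vehicles 30 ≥ 20; is a worker-owned cooperative → Fleet Registration required.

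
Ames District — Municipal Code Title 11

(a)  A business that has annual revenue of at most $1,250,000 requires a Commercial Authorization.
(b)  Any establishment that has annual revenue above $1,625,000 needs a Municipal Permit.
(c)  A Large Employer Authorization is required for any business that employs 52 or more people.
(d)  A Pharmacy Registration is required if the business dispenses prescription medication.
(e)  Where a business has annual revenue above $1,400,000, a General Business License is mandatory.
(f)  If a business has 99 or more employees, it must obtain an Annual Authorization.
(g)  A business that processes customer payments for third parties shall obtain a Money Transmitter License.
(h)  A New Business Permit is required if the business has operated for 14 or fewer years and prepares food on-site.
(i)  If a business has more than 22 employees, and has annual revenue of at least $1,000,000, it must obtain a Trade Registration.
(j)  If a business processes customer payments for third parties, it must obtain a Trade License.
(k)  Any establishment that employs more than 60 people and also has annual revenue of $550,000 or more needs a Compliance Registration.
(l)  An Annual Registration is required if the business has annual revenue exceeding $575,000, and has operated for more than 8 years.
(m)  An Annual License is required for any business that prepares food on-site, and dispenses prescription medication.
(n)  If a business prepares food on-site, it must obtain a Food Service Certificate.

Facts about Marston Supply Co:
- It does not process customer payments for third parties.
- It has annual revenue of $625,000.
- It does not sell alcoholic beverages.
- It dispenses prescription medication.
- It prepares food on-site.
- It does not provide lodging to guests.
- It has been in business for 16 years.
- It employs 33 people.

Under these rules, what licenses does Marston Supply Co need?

Annual License, Annual Registration, Commercial Authorization, Food Service Certificate, Pharmacy Registration

(a) revenue $625,000 ≤ $1,250,000 → Commercial Authorization required.
(b) revenue $625,000 ≤ $1,625,000 → Municipal Permit not required.
(c) employees 33 < 52 → Large Employer Authorization not required.
(d) dispenses prescription medication → Pharmacy Registration required.
(e) revenue $625,000 ≤ $1,400,000 → General Business License not required.
(f) employees 33 < 99 → Annual Authorization not required.
(g) does not process customer payments for third parties → Money Transmitter License not required.
(h) years in business 16 > 14; prepares food on-site → New Business Permit not required.
(i) employees 33 > 22; revenue $625,000 < $1,000,000 → Trade Registration not required.
(j) does not process customer payments for third parties → Trade License not required.
(k) employees 33 ≤ 60; revenue $625,000 ≥ $550,000 → Compliance Registration not required.
(l) revenue $625,000 > $575,000; years in business 16 > 8 → Annual Registration required.
(m) prepares food on-site; dispenses prescription medication → Annual License required.
(n) prepares food on-site → Food Service Certificate required.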